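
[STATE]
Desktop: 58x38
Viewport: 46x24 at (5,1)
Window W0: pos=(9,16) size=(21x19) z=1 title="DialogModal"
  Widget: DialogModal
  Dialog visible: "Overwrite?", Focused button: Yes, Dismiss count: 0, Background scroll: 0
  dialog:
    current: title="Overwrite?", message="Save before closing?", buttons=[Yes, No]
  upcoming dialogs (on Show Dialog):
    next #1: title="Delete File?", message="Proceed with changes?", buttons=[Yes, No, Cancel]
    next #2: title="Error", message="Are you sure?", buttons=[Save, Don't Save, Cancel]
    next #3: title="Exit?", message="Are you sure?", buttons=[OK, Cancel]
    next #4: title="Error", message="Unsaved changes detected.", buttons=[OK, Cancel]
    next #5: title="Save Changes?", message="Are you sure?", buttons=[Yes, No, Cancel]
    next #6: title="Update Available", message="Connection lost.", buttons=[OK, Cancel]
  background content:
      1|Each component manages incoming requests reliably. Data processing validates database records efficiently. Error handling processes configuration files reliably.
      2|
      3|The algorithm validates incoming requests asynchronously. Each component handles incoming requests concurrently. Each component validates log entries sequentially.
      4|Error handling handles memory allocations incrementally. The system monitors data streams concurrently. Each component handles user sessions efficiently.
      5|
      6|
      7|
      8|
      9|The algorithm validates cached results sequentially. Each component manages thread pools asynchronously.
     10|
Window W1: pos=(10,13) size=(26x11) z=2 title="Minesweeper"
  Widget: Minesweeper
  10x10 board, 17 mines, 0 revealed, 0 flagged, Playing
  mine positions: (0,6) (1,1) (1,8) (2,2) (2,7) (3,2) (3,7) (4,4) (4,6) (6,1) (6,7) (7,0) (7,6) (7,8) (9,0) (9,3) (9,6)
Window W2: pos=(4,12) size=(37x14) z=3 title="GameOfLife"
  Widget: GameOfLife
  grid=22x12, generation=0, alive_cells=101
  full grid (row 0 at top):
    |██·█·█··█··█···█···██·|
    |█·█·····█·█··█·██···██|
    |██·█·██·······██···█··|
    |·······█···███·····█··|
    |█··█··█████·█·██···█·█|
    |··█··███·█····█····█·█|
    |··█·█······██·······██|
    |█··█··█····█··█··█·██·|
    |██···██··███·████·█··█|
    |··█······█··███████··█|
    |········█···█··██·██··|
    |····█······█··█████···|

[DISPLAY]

                                              
                                              
                                              
                                              
                                              
                                              
                                              
                                              
                                              
                                              
                                              
━━━━━━━━━━━━━━━━━━━━━━━━━━━━━━━━━━━┓          
 GameOfLife                        ┃          
───────────────────────────────────┨          
Gen: 0                             ┃          
█·█·····█·█··█·██···██             ┃          
██·█·██·······██···█··             ┃          
·······█···███·····█··             ┃          
█··█··█████·█·██···█·█             ┃          
··█··███·█····█····█·█             ┃          
··█·█······██·······██             ┃          
█··█··█····█··█··█·██·             ┃          
██···██··███·████·█··█             ┃          
··█······█··███████··█             ┃          


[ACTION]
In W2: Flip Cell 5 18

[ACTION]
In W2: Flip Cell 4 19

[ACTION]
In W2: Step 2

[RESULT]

                                              
                                              
                                              
                                              
                                              
                                              
                                              
                                              
                                              
                                              
                                              
━━━━━━━━━━━━━━━━━━━━━━━━━━━━━━━━━━━┓          
 GameOfLife                        ┃          
───────────────────────────────────┨          
Gen: 2                             ┃          
···█·█·█··█···█··█·█·█             ┃          
█······█·█·██··██···█·             ┃          
█·████··██··███·█·█·█·             ┃          
█·····█·█···█·██··██··             ┃          
·██·███·██·····█··██··             ┃          
█·····█···███···██·█··             ┃          
█···█·██·····█···██·█·             ┃          
█···███████······████·             ┃          
███·····██·██·······█·             ┃          


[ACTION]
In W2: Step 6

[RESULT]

                                              
                                              
                                              
                                              
                                              
                                              
                                              
                                              
                                              
                                              
                                              
━━━━━━━━━━━━━━━━━━━━━━━━━━━━━━━━━━━┓          
 GameOfLife                        ┃          
───────────────────────────────────┨          
Gen: 8                             ┃          
·███·········█···██·██             ┃          
·██··█·····██·██·███·█             ┃          
···█·██···█········███             ┃          
█··██·····█······█··█·             ┃          
█·█·····████······██··             ┃          
·██·············█·█···             ┃          
············█···█·····             ┃          
···········██·██······             ┃          
······················             ┃          


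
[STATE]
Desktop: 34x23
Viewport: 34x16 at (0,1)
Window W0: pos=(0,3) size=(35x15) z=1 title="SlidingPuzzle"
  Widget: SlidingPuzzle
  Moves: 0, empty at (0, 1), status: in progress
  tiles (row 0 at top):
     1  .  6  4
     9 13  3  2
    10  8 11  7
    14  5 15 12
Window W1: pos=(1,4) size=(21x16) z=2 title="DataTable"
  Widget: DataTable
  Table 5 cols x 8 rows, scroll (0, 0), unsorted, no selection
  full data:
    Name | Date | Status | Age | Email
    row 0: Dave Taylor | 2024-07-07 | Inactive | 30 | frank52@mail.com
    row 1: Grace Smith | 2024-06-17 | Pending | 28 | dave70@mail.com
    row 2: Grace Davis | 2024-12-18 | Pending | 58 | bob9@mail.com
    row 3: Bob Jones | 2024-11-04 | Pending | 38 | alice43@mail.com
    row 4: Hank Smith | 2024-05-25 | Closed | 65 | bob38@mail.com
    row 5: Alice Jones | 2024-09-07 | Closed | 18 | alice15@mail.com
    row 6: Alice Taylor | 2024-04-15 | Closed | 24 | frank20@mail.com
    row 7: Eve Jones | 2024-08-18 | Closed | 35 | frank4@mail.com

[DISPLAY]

                                  
                                  
┏━━━━━━━━━━━━━━━━━━━━━━━━━━━━━━━━━
┃┏━━━━━━━━━━━━━━━━━━━┓            
┠┃ DataTable         ┃────────────
┃┠───────────────────┨            
┃┃Name        │Date  ┃            
┃┃────────────┼──────┃            
┃┃Dave Taylor │2024-0┃            
┃┃Grace Smith │2024-0┃            
┃┃Grace Davis │2024-1┃            
┃┃Bob Jones   │2024-1┃            
┃┃Hank Smith  │2024-0┃            
┃┃Alice Jones │2024-0┃            
┃┃Alice Taylor│2024-0┃            
┃┃Eve Jones   │2024-0┃            


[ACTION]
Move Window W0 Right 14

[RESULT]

                                  
                                  
━━━━━━━━━━━━━━━━━━━━━━━━━━━━━━━━━┓
 ┏━━━━━━━━━━━━━━━━━━━┓           ┃
─┃ DataTable         ┃───────────┨
┌┠───────────────────┨           ┃
│┃Name        │Date  ┃           ┃
├┃────────────┼──────┃           ┃
│┃Dave Taylor │2024-0┃           ┃
├┃Grace Smith │2024-0┃           ┃
│┃Grace Davis │2024-1┃           ┃
├┃Bob Jones   │2024-1┃           ┃
│┃Hank Smith  │2024-0┃           ┃
└┃Alice Jones │2024-0┃           ┃
M┃Alice Taylor│2024-0┃           ┃
 ┃Eve Jones   │2024-0┃           ┃


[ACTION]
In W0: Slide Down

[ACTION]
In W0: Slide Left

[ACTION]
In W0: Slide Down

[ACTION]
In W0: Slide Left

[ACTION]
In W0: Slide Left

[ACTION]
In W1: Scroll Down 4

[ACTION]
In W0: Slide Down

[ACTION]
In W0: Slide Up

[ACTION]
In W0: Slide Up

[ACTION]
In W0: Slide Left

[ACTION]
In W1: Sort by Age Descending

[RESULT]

                                  
                                  
━━━━━━━━━━━━━━━━━━━━━━━━━━━━━━━━━┓
 ┏━━━━━━━━━━━━━━━━━━━┓           ┃
─┃ DataTable         ┃───────────┨
┌┠───────────────────┨           ┃
│┃Name        │Date  ┃           ┃
├┃────────────┼──────┃           ┃
│┃Hank Smith  │2024-0┃           ┃
├┃Grace Davis │2024-1┃           ┃
│┃Bob Jones   │2024-1┃           ┃
├┃Eve Jones   │2024-0┃           ┃
│┃Dave Taylor │2024-0┃           ┃
└┃Grace Smith │2024-0┃           ┃
M┃Alice Taylor│2024-0┃           ┃
 ┃Alice Jones │2024-0┃           ┃


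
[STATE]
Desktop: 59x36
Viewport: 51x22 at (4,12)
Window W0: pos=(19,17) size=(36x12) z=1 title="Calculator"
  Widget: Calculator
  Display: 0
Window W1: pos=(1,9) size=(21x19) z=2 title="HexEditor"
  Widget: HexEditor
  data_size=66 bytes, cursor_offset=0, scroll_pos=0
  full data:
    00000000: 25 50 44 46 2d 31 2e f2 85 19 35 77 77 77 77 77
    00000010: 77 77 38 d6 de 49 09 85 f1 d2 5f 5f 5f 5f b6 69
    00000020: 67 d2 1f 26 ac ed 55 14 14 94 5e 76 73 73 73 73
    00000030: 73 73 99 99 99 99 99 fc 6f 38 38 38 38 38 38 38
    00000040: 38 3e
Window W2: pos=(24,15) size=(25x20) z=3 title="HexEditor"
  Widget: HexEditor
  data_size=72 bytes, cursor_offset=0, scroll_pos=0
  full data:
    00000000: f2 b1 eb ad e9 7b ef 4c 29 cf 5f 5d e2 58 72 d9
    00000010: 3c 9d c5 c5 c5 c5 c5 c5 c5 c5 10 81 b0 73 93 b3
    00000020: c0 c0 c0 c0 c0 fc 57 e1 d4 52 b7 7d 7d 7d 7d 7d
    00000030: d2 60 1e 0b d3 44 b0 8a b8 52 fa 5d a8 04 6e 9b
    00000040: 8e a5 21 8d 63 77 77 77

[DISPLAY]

000000  25 50 44 ┃                                 
000010  77 77 38 ┃                                 
000020  67 d2 1f ┃                                 
000030  73 73 99 ┃  ┏━━━━━━━━━━━━━━━━━━━━━━━┓      
000040  38 3e    ┃  ┃ HexEditor             ┃      
                 ┃━━┠───────────────────────┨━━━━━┓
                 ┃al┃00000000  F2 b1 eb ad e┃     ┃
                 ┃──┃00000010  3c 9d c5 c5 c┃─────┨
                 ┃  ┃00000020  c0 c0 c0 c0 c┃    0┃
                 ┃──┃00000030  d2 60 1e 0b d┃     ┃
                 ┃7 ┃00000040  8e a5 21 8d 6┃     ┃
                 ┃──┃                       ┃     ┃
                 ┃4 ┃                       ┃     ┃
                 ┃──┃                       ┃     ┃
                 ┃1 ┃                       ┃     ┃
━━━━━━━━━━━━━━━━━┛──┃                       ┃     ┃
               ┗━━━━┃                       ┃━━━━━┛
                    ┃                       ┃      
                    ┃                       ┃      
                    ┃                       ┃      
                    ┃                       ┃      
                    ┃                       ┃      


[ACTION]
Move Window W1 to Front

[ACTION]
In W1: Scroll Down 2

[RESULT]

000020  67 d2 1f ┃                                 
000030  73 73 99 ┃                                 
000040  38 3e    ┃                                 
                 ┃  ┏━━━━━━━━━━━━━━━━━━━━━━━┓      
                 ┃  ┃ HexEditor             ┃      
                 ┃━━┠───────────────────────┨━━━━━┓
                 ┃al┃00000000  F2 b1 eb ad e┃     ┃
                 ┃──┃00000010  3c 9d c5 c5 c┃─────┨
                 ┃  ┃00000020  c0 c0 c0 c0 c┃    0┃
                 ┃──┃00000030  d2 60 1e 0b d┃     ┃
                 ┃7 ┃00000040  8e a5 21 8d 6┃     ┃
                 ┃──┃                       ┃     ┃
                 ┃4 ┃                       ┃     ┃
                 ┃──┃                       ┃     ┃
                 ┃1 ┃                       ┃     ┃
━━━━━━━━━━━━━━━━━┛──┃                       ┃     ┃
               ┗━━━━┃                       ┃━━━━━┛
                    ┃                       ┃      
                    ┃                       ┃      
                    ┃                       ┃      
                    ┃                       ┃      
                    ┃                       ┃      


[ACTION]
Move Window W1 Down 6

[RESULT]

                                                   
                                                   
                                                   
━━━━━━━━━━━━━━━━━┓  ┏━━━━━━━━━━━━━━━━━━━━━━━┓      
exEditor         ┃  ┃ HexEditor             ┃      
─────────────────┨━━┠───────────────────────┨━━━━━┓
000020  67 d2 1f ┃al┃00000000  F2 b1 eb ad e┃     ┃
000030  73 73 99 ┃──┃00000010  3c 9d c5 c5 c┃─────┨
000040  38 3e    ┃  ┃00000020  c0 c0 c0 c0 c┃    0┃
                 ┃──┃00000030  d2 60 1e 0b d┃     ┃
                 ┃7 ┃00000040  8e a5 21 8d 6┃     ┃
                 ┃──┃                       ┃     ┃
                 ┃4 ┃                       ┃     ┃
                 ┃──┃                       ┃     ┃
                 ┃1 ┃                       ┃     ┃
                 ┃──┃                       ┃     ┃
                 ┃━━┃                       ┃━━━━━┛
                 ┃  ┃                       ┃      
                 ┃  ┃                       ┃      
                 ┃  ┃                       ┃      
                 ┃  ┃                       ┃      
━━━━━━━━━━━━━━━━━┛  ┃                       ┃      


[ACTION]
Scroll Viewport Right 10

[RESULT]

                                                   
                                                   
                                                   
━━━━━━━━━━━━━┓  ┏━━━━━━━━━━━━━━━━━━━━━━━┓          
itor         ┃  ┃ HexEditor             ┃          
─────────────┨━━┠───────────────────────┨━━━━━┓    
20  67 d2 1f ┃al┃00000000  F2 b1 eb ad e┃     ┃    
30  73 73 99 ┃──┃00000010  3c 9d c5 c5 c┃─────┨    
40  38 3e    ┃  ┃00000020  c0 c0 c0 c0 c┃    0┃    
             ┃──┃00000030  d2 60 1e 0b d┃     ┃    
             ┃7 ┃00000040  8e a5 21 8d 6┃     ┃    
             ┃──┃                       ┃     ┃    
             ┃4 ┃                       ┃     ┃    
             ┃──┃                       ┃     ┃    
             ┃1 ┃                       ┃     ┃    
             ┃──┃                       ┃     ┃    
             ┃━━┃                       ┃━━━━━┛    
             ┃  ┃                       ┃          
             ┃  ┃                       ┃          
             ┃  ┃                       ┃          
             ┃  ┃                       ┃          
━━━━━━━━━━━━━┛  ┃                       ┃          


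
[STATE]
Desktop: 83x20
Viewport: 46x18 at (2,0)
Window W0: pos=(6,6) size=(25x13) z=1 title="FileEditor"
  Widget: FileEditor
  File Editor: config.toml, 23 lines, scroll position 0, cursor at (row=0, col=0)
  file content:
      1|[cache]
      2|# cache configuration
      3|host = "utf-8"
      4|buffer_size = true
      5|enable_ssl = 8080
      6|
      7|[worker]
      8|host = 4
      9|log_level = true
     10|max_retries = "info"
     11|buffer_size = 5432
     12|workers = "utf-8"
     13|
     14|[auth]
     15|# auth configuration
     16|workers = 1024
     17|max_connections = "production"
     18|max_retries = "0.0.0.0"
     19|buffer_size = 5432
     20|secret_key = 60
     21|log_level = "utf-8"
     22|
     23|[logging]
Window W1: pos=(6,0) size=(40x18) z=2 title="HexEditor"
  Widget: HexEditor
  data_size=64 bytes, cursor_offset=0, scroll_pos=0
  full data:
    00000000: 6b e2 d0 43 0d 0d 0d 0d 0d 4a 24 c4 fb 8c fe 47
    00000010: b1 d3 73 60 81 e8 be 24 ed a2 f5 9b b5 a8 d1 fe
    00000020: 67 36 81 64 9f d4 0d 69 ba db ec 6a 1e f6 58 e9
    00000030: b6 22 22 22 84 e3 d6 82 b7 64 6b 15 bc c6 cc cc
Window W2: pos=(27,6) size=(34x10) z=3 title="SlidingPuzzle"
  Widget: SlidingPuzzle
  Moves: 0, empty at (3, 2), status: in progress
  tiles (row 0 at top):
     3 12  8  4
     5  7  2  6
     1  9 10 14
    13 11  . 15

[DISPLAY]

    ┏━━━━━━━━━━━━━━━━━━━━━━━━━━━━━━━━━━━━━━┓  
    ┃ HexEditor                            ┃  
    ┠──────────────────────────────────────┨  
    ┃00000000  6B e2 d0 43 0d 0d 0d 0d  0d ┃  
    ┃00000010  b1 d3 73 60 81 e8 be 24  ed ┃  
    ┃00000020  67 36 81 64 9f d4 0d 69  ba ┃  
    ┃00000030  b6 22 22 2┏━━━━━━━━━━━━━━━━━━━━
    ┃                    ┃ SlidingPuzzle      
    ┃                    ┠────────────────────
    ┃                    ┃┌────┬────┬────┬────
    ┃                    ┃│  3 │ 12 │  8 │  4 
    ┃                    ┃├────┼────┼────┼────
    ┃                    ┃│  5 │  7 │  2 │  6 
    ┃                    ┃├────┼────┼────┼────
    ┃                    ┃│  1 │  9 │ 10 │ 14 
    ┃                    ┗━━━━━━━━━━━━━━━━━━━━
    ┃                                      ┃  
    ┗━━━━━━━━━━━━━━━━━━━━━━━━━━━━━━━━━━━━━━┛  


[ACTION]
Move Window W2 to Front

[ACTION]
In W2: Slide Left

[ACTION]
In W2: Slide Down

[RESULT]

    ┏━━━━━━━━━━━━━━━━━━━━━━━━━━━━━━━━━━━━━━┓  
    ┃ HexEditor                            ┃  
    ┠──────────────────────────────────────┨  
    ┃00000000  6B e2 d0 43 0d 0d 0d 0d  0d ┃  
    ┃00000010  b1 d3 73 60 81 e8 be 24  ed ┃  
    ┃00000020  67 36 81 64 9f d4 0d 69  ba ┃  
    ┃00000030  b6 22 22 2┏━━━━━━━━━━━━━━━━━━━━
    ┃                    ┃ SlidingPuzzle      
    ┃                    ┠────────────────────
    ┃                    ┃┌────┬────┬────┬────
    ┃                    ┃│  3 │ 12 │  8 │  4 
    ┃                    ┃├────┼────┼────┼────
    ┃                    ┃│  5 │  7 │  2 │  6 
    ┃                    ┃├────┼────┼────┼────
    ┃                    ┃│  1 │  9 │ 10 │    
    ┃                    ┗━━━━━━━━━━━━━━━━━━━━
    ┃                                      ┃  
    ┗━━━━━━━━━━━━━━━━━━━━━━━━━━━━━━━━━━━━━━┛  


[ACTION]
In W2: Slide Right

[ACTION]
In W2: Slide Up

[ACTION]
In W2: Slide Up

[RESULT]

    ┏━━━━━━━━━━━━━━━━━━━━━━━━━━━━━━━━━━━━━━┓  
    ┃ HexEditor                            ┃  
    ┠──────────────────────────────────────┨  
    ┃00000000  6B e2 d0 43 0d 0d 0d 0d  0d ┃  
    ┃00000010  b1 d3 73 60 81 e8 be 24  ed ┃  
    ┃00000020  67 36 81 64 9f d4 0d 69  ba ┃  
    ┃00000030  b6 22 22 2┏━━━━━━━━━━━━━━━━━━━━
    ┃                    ┃ SlidingPuzzle      
    ┃                    ┠────────────────────
    ┃                    ┃┌────┬────┬────┬────
    ┃                    ┃│  3 │ 12 │  8 │  4 
    ┃                    ┃├────┼────┼────┼────
    ┃                    ┃│  5 │  7 │  2 │  6 
    ┃                    ┃├────┼────┼────┼────
    ┃                    ┃│  1 │  9 │ 15 │ 10 
    ┃                    ┗━━━━━━━━━━━━━━━━━━━━
    ┃                                      ┃  
    ┗━━━━━━━━━━━━━━━━━━━━━━━━━━━━━━━━━━━━━━┛  


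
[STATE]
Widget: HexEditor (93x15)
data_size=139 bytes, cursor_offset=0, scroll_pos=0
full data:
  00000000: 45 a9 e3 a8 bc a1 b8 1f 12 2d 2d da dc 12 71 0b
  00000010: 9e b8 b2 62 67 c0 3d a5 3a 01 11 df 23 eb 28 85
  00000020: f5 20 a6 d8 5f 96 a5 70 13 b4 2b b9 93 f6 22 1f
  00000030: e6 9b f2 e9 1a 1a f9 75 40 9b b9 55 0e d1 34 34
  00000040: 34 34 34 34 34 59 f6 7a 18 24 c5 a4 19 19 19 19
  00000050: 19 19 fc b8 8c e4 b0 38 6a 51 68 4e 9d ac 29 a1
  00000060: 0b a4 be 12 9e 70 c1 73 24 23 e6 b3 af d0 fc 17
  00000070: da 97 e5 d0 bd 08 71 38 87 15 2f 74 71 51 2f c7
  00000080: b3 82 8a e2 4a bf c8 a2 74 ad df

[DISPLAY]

00000000  45 a9 e3 a8 bc a1 b8 1f  12 2d 2d da dc 12 71 0b  |E........--...q.|               
00000010  9e b8 b2 62 67 c0 3d a5  3a 01 11 df 23 eb 28 85  |...bg.=.:...#.(.|               
00000020  f5 20 a6 d8 5f 96 a5 70  13 b4 2b b9 93 f6 22 1f  |. .._..p..+...".|               
00000030  e6 9b f2 e9 1a 1a f9 75  40 9b b9 55 0e d1 34 34  |.......u@..U..44|               
00000040  34 34 34 34 34 59 f6 7a  18 24 c5 a4 19 19 19 19  |44444Y.z.$......|               
00000050  19 19 fc b8 8c e4 b0 38  6a 51 68 4e 9d ac 29 a1  |.......8jQhN..).|               
00000060  0b a4 be 12 9e 70 c1 73  24 23 e6 b3 af d0 fc 17  |.....p.s$#......|               
00000070  da 97 e5 d0 bd 08 71 38  87 15 2f 74 71 51 2f c7  |......q8../tqQ/.|               
00000080  b3 82 8a e2 4a bf c8 a2  74 ad df                 |....J...t..     |               
                                                                                             
                                                                                             
                                                                                             
                                                                                             
                                                                                             
                                                                                             


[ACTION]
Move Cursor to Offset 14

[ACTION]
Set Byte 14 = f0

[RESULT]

00000000  45 a9 e3 a8 bc a1 b8 1f  12 2d 2d da dc 12 F0 0b  |E........--.....|               
00000010  9e b8 b2 62 67 c0 3d a5  3a 01 11 df 23 eb 28 85  |...bg.=.:...#.(.|               
00000020  f5 20 a6 d8 5f 96 a5 70  13 b4 2b b9 93 f6 22 1f  |. .._..p..+...".|               
00000030  e6 9b f2 e9 1a 1a f9 75  40 9b b9 55 0e d1 34 34  |.......u@..U..44|               
00000040  34 34 34 34 34 59 f6 7a  18 24 c5 a4 19 19 19 19  |44444Y.z.$......|               
00000050  19 19 fc b8 8c e4 b0 38  6a 51 68 4e 9d ac 29 a1  |.......8jQhN..).|               
00000060  0b a4 be 12 9e 70 c1 73  24 23 e6 b3 af d0 fc 17  |.....p.s$#......|               
00000070  da 97 e5 d0 bd 08 71 38  87 15 2f 74 71 51 2f c7  |......q8../tqQ/.|               
00000080  b3 82 8a e2 4a bf c8 a2  74 ad df                 |....J...t..     |               
                                                                                             
                                                                                             
                                                                                             
                                                                                             
                                                                                             
                                                                                             


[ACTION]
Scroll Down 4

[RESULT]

00000040  34 34 34 34 34 59 f6 7a  18 24 c5 a4 19 19 19 19  |44444Y.z.$......|               
00000050  19 19 fc b8 8c e4 b0 38  6a 51 68 4e 9d ac 29 a1  |.......8jQhN..).|               
00000060  0b a4 be 12 9e 70 c1 73  24 23 e6 b3 af d0 fc 17  |.....p.s$#......|               
00000070  da 97 e5 d0 bd 08 71 38  87 15 2f 74 71 51 2f c7  |......q8../tqQ/.|               
00000080  b3 82 8a e2 4a bf c8 a2  74 ad df                 |....J...t..     |               
                                                                                             
                                                                                             
                                                                                             
                                                                                             
                                                                                             
                                                                                             
                                                                                             
                                                                                             
                                                                                             
                                                                                             


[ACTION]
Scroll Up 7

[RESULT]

00000000  45 a9 e3 a8 bc a1 b8 1f  12 2d 2d da dc 12 F0 0b  |E........--.....|               
00000010  9e b8 b2 62 67 c0 3d a5  3a 01 11 df 23 eb 28 85  |...bg.=.:...#.(.|               
00000020  f5 20 a6 d8 5f 96 a5 70  13 b4 2b b9 93 f6 22 1f  |. .._..p..+...".|               
00000030  e6 9b f2 e9 1a 1a f9 75  40 9b b9 55 0e d1 34 34  |.......u@..U..44|               
00000040  34 34 34 34 34 59 f6 7a  18 24 c5 a4 19 19 19 19  |44444Y.z.$......|               
00000050  19 19 fc b8 8c e4 b0 38  6a 51 68 4e 9d ac 29 a1  |.......8jQhN..).|               
00000060  0b a4 be 12 9e 70 c1 73  24 23 e6 b3 af d0 fc 17  |.....p.s$#......|               
00000070  da 97 e5 d0 bd 08 71 38  87 15 2f 74 71 51 2f c7  |......q8../tqQ/.|               
00000080  b3 82 8a e2 4a bf c8 a2  74 ad df                 |....J...t..     |               
                                                                                             
                                                                                             
                                                                                             
                                                                                             
                                                                                             
                                                                                             


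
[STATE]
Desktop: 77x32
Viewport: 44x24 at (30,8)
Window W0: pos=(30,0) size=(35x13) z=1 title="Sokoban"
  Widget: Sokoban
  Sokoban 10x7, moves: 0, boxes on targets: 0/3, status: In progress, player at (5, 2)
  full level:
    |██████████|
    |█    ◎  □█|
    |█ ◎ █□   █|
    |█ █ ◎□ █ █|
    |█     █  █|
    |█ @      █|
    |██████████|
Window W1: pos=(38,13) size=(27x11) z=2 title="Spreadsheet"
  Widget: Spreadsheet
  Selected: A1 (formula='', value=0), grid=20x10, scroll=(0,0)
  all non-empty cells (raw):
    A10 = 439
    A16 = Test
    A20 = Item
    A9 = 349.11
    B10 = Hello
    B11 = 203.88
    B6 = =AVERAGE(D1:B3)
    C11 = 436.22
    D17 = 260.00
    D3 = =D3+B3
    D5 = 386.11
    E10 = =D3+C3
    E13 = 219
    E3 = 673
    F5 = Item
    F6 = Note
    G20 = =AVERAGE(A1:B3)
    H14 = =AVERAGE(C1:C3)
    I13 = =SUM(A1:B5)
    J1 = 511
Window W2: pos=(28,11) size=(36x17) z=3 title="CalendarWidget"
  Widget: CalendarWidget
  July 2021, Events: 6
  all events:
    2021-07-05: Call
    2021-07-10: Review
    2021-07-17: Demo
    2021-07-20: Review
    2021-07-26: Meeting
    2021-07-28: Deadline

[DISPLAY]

┃█ @      █                       ┃         
┃██████████                       ┃         
┃Moves: 0  0/3                    ┃         
━━━━━━━━━━━━━━━━━━━━━━━━━━━━━━━━━┓┃         
CalendarWidget                   ┃┛         
─────────────────────────────────┨┓         
           July 2021             ┃┃         
o Tu We Th Fr Sa Su              ┃┨         
         1  2  3  4              ┃┃         
5*  6  7  8  9 10* 11            ┃┃         
2 13 14 15 16 17* 18             ┃┃         
9 20* 21 22 23 24 25             ┃┃         
6* 27 28* 29 30 31               ┃┃         
                                 ┃┃         
                                 ┃┃         
                                 ┃┛         
                                 ┃          
                                 ┃          
                                 ┃          
━━━━━━━━━━━━━━━━━━━━━━━━━━━━━━━━━┛          
                                            
                                            
                                            
                                            


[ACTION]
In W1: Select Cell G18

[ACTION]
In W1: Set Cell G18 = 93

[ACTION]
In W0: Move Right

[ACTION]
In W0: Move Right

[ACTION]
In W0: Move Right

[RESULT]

┃█    @   █                       ┃         
┃██████████                       ┃         
┃Moves: 3  0/3                    ┃         
━━━━━━━━━━━━━━━━━━━━━━━━━━━━━━━━━┓┃         
CalendarWidget                   ┃┛         
─────────────────────────────────┨┓         
           July 2021             ┃┃         
o Tu We Th Fr Sa Su              ┃┨         
         1  2  3  4              ┃┃         
5*  6  7  8  9 10* 11            ┃┃         
2 13 14 15 16 17* 18             ┃┃         
9 20* 21 22 23 24 25             ┃┃         
6* 27 28* 29 30 31               ┃┃         
                                 ┃┃         
                                 ┃┃         
                                 ┃┛         
                                 ┃          
                                 ┃          
                                 ┃          
━━━━━━━━━━━━━━━━━━━━━━━━━━━━━━━━━┛          
                                            
                                            
                                            
                                            


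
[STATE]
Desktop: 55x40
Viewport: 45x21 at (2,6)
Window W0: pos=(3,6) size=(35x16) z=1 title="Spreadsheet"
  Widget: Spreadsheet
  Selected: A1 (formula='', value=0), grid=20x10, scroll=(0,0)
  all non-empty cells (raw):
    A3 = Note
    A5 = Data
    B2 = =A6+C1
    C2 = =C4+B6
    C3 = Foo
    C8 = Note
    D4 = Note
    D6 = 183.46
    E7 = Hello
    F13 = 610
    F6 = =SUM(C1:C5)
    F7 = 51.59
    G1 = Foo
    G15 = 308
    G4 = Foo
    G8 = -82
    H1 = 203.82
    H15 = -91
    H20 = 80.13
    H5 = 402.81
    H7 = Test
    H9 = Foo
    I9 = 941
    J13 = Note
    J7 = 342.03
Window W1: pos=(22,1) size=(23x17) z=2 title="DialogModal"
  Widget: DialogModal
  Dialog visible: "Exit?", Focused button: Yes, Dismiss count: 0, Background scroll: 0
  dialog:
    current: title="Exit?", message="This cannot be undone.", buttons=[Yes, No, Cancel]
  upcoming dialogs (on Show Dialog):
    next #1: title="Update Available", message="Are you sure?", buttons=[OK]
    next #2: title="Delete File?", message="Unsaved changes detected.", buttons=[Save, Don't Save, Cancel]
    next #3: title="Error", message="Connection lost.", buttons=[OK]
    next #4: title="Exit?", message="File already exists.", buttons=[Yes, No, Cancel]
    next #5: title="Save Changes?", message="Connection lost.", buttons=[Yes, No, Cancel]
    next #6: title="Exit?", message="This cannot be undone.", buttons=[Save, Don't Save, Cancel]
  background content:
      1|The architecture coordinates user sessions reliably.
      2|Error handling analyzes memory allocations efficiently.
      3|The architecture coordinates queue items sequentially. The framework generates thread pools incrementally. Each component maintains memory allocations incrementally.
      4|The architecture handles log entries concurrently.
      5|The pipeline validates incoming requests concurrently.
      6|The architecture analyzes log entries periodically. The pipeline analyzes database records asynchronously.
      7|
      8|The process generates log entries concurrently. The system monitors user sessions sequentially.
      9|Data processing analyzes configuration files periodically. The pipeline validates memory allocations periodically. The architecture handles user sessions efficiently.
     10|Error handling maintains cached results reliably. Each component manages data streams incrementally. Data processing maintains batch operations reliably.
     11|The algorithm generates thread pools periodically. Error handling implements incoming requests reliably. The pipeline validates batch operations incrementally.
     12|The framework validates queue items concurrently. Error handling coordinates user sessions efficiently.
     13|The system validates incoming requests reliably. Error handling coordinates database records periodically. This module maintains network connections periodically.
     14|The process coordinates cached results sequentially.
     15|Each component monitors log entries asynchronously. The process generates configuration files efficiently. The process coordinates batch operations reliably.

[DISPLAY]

 ┏━━━━━━━━━━━━━━━━━━┃The architecture coor┃  
 ┃ Spreadsheet      ┃The architecture hand┃  
 ┠──────────────────┃Th┌───────────────┐te┃  
 ┃A1:               ┃Th│     Exit?     │al┃  
 ┃       A       B  ┃  │This cannot be │  ┃  
 ┃------------------┃Th│[Yes]  No   Can│es┃  
 ┃  1      [0]      ┃Da└───────────────┘ly┃  
 ┃  2        0      ┃Error handling mainta┃  
 ┃  3 Note          ┃The algorithm generat┃  
 ┃  4        0      ┃The framework validat┃  
 ┃  5 Data          ┃The system validates ┃  
 ┃  6        0      ┗━━━━━━━━━━━━━━━━━━━━━┛  
 ┃  7        0       0       0     ┃         
 ┃  8        0       0Note         ┃         
 ┃  9        0       0       0     ┃         
 ┗━━━━━━━━━━━━━━━━━━━━━━━━━━━━━━━━━┛         
                                             
                                             
                                             
                                             
                                             


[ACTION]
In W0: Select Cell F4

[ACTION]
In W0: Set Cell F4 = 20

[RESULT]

 ┏━━━━━━━━━━━━━━━━━━┃The architecture coor┃  
 ┃ Spreadsheet      ┃The architecture hand┃  
 ┠──────────────────┃Th┌───────────────┐te┃  
 ┃F4: 20            ┃Th│     Exit?     │al┃  
 ┃       A       B  ┃  │This cannot be │  ┃  
 ┃------------------┃Th│[Yes]  No   Can│es┃  
 ┃  1        0      ┃Da└───────────────┘ly┃  
 ┃  2        0      ┃Error handling mainta┃  
 ┃  3 Note          ┃The algorithm generat┃  
 ┃  4        0      ┃The framework validat┃  
 ┃  5 Data          ┃The system validates ┃  
 ┃  6        0      ┗━━━━━━━━━━━━━━━━━━━━━┛  
 ┃  7        0       0       0     ┃         
 ┃  8        0       0Note         ┃         
 ┃  9        0       0       0     ┃         
 ┗━━━━━━━━━━━━━━━━━━━━━━━━━━━━━━━━━┛         
                                             
                                             
                                             
                                             
                                             


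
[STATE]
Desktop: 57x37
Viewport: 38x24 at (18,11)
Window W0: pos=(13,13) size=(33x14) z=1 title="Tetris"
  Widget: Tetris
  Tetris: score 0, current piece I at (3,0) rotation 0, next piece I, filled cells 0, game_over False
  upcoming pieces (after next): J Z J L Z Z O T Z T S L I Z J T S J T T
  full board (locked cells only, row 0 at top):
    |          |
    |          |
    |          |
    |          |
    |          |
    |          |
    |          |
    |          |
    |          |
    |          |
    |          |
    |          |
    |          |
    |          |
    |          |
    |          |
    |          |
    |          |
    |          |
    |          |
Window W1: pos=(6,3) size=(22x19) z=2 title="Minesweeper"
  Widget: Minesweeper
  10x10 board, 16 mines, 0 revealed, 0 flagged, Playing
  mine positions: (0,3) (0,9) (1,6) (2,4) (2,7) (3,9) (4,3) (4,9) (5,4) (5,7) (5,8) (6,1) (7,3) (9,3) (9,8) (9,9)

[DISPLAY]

         ┃                            
         ┃                            
         ┃━━━━━━━━━━━━━━━━━┓          
         ┃                 ┃          
         ┃─────────────────┨          
         ┃t:               ┃          
         ┃█                ┃          
         ┃                 ┃          
         ┃                 ┃          
         ┃                 ┃          
━━━━━━━━━┛                 ┃          
      │Score:              ┃          
      │0                   ┃          
      │                    ┃          
      │                    ┃          
━━━━━━━━━━━━━━━━━━━━━━━━━━━┛          
                                      
                                      
                                      
                                      
                                      
                                      
                                      
                                      


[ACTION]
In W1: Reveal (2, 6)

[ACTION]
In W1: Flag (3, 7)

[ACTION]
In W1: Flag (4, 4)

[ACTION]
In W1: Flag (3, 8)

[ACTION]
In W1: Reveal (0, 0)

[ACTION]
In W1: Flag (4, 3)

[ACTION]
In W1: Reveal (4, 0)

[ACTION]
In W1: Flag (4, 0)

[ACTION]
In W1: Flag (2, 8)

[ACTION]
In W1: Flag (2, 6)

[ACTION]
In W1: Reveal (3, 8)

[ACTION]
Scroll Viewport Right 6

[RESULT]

        ┃                             
        ┃                             
        ┃━━━━━━━━━━━━━━━━━┓           
        ┃                 ┃           
        ┃─────────────────┨           
        ┃t:               ┃           
        ┃█                ┃           
        ┃                 ┃           
        ┃                 ┃           
        ┃                 ┃           
━━━━━━━━┛                 ┃           
     │Score:              ┃           
     │0                   ┃           
     │                    ┃           
     │                    ┃           
━━━━━━━━━━━━━━━━━━━━━━━━━━┛           
                                      
                                      
                                      
                                      
                                      
                                      
                                      
                                      
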